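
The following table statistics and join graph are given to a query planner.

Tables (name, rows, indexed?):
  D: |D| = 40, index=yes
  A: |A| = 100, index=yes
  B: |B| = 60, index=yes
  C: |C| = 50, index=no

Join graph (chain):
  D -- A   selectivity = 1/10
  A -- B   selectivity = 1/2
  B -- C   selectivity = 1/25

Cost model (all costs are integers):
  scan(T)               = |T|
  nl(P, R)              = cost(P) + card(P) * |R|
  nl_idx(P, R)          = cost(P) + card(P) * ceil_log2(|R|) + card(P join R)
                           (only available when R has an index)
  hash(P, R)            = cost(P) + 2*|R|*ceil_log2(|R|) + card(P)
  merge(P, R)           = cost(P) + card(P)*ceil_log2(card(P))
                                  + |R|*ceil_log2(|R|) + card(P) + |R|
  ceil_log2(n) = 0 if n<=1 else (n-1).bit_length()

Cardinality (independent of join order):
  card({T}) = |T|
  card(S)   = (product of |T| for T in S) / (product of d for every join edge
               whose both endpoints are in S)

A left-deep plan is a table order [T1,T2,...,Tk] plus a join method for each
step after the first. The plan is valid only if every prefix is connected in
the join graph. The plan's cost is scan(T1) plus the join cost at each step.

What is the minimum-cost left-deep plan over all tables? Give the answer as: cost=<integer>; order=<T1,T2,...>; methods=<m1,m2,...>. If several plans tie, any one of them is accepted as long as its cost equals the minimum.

Selinger DP (subsets sized 1..n):
  {D}: scan cost=40, card=40
  {A}: scan cost=100, card=100
  {B}: scan cost=60, card=60
  {C}: scan cost=50, card=50
  {AD}: card=400; try (D,hash)→680, (A,nl_idx)→720, (D,nl_idx)→1100, (A,merge)→1120, (D,merge)→1180, (A,hash)→1480 …(+2); best=680 via (D,hash)
  {AB}: card=3000; try (B,hash)→920, (A,merge)→1280, (B,merge)→1320, (A,hash)→1520, (A,nl_idx)→3480, (B,nl_idx)→3700 …(+2); best=920 via (B,hash)
  {BC}: card=120; try (B,nl_idx)→470, (C,hash)→720, (B,hash)→820, (B,merge)→820, (C,merge)→830, (B,nl)→3050 …(+1); best=470 via (B,nl_idx)
  {ABD}: card=12000; try (B,hash)→1800, (D,hash)→4400, (B,merge)→5100, (B,nl_idx)→15080, (B,nl)→24680, (D,nl_idx)→30920 …(+2); best=1800 via (B,hash)
  {ABC}: card=6000; try (A,hash)→1990, (A,merge)→2230, (C,hash)→4520, (A,nl_idx)→7310, (A,nl)→12470, (C,merge)→40270 …(+1); best=1990 via (A,hash)
  {ABCD}: card=24000; try (D,hash)→8470, (C,hash)→14400, (D,nl_idx)→61990, (D,merge)→86270, (C,merge)→182150, (D,nl)→241990 …(+1); best=8470 via (D,hash)

cost=8470; order=C,B,A,D; methods=nl_idx,hash,hash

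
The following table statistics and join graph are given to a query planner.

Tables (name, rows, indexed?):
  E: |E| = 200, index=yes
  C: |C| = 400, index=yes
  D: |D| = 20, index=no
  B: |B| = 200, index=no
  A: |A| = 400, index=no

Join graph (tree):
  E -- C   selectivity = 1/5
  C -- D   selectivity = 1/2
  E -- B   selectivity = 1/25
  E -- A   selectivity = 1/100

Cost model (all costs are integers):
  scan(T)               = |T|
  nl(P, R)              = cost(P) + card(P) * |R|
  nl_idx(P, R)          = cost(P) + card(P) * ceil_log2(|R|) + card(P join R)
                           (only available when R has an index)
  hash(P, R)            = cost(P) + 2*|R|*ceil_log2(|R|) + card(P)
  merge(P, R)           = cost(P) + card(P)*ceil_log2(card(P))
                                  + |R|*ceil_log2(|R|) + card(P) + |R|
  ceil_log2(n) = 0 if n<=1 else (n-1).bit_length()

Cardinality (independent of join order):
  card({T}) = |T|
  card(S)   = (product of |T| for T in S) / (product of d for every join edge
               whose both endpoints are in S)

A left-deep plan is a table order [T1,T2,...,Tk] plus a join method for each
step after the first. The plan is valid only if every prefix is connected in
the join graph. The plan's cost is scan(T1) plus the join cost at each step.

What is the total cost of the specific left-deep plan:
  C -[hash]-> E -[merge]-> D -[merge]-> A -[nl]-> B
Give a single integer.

131288120

step 1: scan C: cost=400, card=400
step 2: join E via hash
    card(P join E) = 400*200/(5) = 16000
    cost = 400 + 2*200*8 + 400 = 4000
step 3: join D via merge
    card(P join D) = 16000*20/(2) = 160000
    cost = 4000 + 16000*14 + 20*5 + 16000 + 20 = 244120
step 4: join A via merge
    card(P join A) = 160000*400/(100) = 640000
    cost = 244120 + 160000*18 + 400*9 + 160000 + 400 = 3288120
step 5: join B via nl
    card(P join B) = 640000*200/(25) = 5120000
    cost = 3288120 + 640000*200 = 131288120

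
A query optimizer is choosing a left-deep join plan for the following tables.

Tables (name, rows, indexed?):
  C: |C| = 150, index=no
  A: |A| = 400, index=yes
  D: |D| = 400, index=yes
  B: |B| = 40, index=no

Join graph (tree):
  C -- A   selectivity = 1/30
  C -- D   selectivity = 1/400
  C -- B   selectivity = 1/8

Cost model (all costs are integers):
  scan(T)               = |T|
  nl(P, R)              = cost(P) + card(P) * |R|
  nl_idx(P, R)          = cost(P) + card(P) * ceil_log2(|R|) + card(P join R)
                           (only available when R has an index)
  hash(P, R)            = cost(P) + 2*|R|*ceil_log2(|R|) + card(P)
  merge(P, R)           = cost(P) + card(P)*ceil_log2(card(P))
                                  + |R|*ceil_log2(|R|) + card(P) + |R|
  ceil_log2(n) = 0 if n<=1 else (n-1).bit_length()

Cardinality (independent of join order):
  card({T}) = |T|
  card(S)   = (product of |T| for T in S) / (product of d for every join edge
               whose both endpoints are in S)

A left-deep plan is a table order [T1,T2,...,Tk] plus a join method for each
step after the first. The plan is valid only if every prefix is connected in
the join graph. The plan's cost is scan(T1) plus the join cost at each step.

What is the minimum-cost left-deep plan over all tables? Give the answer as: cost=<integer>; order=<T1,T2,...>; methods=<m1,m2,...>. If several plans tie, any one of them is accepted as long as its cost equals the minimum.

cost=7480; order=C,D,A,B; methods=nl_idx,nl_idx,hash

Selinger DP (subsets sized 1..n):
  {C}: scan cost=150, card=150
  {A}: scan cost=400, card=400
  {D}: scan cost=400, card=400
  {B}: scan cost=40, card=40
  {AC}: card=2000; try (C,hash)→3200, (A,nl_idx)→3500, (A,merge)→5500, (C,merge)→5750, (A,hash)→7500, (A,nl)→60150 …(+1); best=3200 via (C,hash)
  {CD}: card=150; try (D,nl_idx)→1650, (C,hash)→3200, (D,merge)→5500, (C,merge)→5750, (D,hash)→7500, (D,nl)→60150 …(+1); best=1650 via (D,nl_idx)
  {BC}: card=750; try (B,hash)→780, (C,merge)→1670, (B,merge)→1780, (C,hash)→2480, (C,nl)→6040, (B,nl)→6150; best=780 via (B,hash)
  {ACD}: card=2000; try (A,nl_idx)→5000, (A,merge)→7000, (A,hash)→9000, (D,hash)→12400, (D,nl_idx)→23200, (D,merge)→31200 …(+2); best=5000 via (A,nl_idx)
  {ABC}: card=10000; try (B,hash)→5680, (A,hash)→8730, (A,merge)→13030, (A,nl_idx)→17530, (B,merge)→27480, (B,nl)→83200 …(+1); best=5680 via (B,hash)
  {BCD}: card=750; try (B,hash)→2280, (B,merge)→3280, (B,nl)→7650, (D,nl_idx)→8280, (D,hash)→8730, (D,merge)→13030 …(+1); best=2280 via (B,hash)
  {ABCD}: card=10000; try (B,hash)→7480, (A,hash)→10230, (A,merge)→14530, (A,nl_idx)→19030, (D,hash)→22880, (B,merge)→29280 …(+5); best=7480 via (B,hash)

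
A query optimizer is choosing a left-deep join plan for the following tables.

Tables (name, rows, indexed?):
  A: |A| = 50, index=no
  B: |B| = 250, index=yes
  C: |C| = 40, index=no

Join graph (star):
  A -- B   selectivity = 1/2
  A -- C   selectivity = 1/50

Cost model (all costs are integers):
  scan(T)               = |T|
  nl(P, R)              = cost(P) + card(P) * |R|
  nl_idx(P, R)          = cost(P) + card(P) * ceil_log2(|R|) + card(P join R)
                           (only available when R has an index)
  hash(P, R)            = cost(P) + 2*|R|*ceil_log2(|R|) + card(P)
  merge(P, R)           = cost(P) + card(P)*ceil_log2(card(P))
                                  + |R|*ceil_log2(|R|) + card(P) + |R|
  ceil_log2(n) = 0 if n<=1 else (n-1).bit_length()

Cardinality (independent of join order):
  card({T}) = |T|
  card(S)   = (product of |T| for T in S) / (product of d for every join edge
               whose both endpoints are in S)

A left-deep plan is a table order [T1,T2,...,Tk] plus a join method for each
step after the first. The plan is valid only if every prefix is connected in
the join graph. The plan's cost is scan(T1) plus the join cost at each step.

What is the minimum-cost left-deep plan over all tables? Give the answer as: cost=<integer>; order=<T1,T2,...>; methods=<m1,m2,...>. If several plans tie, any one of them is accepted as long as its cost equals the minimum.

cost=3110; order=A,C,B; methods=hash,merge

Selinger DP (subsets sized 1..n):
  {A}: scan cost=50, card=50
  {B}: scan cost=250, card=250
  {C}: scan cost=40, card=40
  {AB}: card=6250; try (A,hash)→1100, (B,merge)→2650, (A,merge)→2850, (B,hash)→4100, (B,nl_idx)→6700, (B,nl)→12550 …(+1); best=1100 via (A,hash)
  {AC}: card=40; try (C,hash)→580, (A,merge)→670, (C,merge)→680, (A,hash)→680, (A,nl)→2040, (C,nl)→2050; best=580 via (C,hash)
  {ABC}: card=5000; try (B,merge)→3110, (B,hash)→4620, (B,nl_idx)→5900, (C,hash)→7830, (B,nl)→10580, (C,merge)→88880 …(+1); best=3110 via (B,merge)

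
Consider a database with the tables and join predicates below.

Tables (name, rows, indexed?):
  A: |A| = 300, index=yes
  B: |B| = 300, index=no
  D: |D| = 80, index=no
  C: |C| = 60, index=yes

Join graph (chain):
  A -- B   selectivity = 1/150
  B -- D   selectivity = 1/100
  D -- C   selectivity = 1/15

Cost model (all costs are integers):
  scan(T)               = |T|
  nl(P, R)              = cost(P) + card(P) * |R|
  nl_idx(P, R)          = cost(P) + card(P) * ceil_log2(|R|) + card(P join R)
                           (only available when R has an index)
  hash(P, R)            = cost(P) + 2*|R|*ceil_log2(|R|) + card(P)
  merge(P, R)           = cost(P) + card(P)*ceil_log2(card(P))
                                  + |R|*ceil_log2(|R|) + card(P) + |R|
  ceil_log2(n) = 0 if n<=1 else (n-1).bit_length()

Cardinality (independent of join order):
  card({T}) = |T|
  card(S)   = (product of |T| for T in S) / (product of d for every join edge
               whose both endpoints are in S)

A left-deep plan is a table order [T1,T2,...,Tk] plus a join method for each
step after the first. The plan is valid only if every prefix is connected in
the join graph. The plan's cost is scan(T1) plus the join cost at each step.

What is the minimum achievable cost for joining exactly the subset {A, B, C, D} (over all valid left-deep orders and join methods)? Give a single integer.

5560

Selinger DP over subsets of {A,B,C,D}:
  {A}: scan cost=300, card=300
  {B}: scan cost=300, card=300
  {D}: scan cost=80, card=80
  {C}: scan cost=60, card=60
  {AB}: card=600; try (A,nl_idx)→3600, (B,hash)→6000, (A,hash)→6000, (B,merge)→6300, (A,merge)→6300, (B,nl)→90300 …(+1); best=3600 via (A,nl_idx)
  {BD}: card=240; try (D,hash)→1720, (B,merge)→3720, (D,merge)→3940, (B,hash)→5560, (B,nl)→24080, (D,nl)→24300; best=1720 via (D,hash)
  {CD}: card=320; try (C,hash)→880, (C,nl_idx)→880, (D,merge)→1120, (C,merge)→1140, (D,hash)→1240, (D,nl)→4860 …(+1); best=880 via (C,hash)
  {ABD}: card=480; try (A,nl_idx)→4360, (D,hash)→5320, (A,merge)→6880, (A,hash)→7360, (D,merge)→10840, (D,nl)→51600 …(+1); best=4360 via (A,nl_idx)
  {BCD}: card=960; try (C,hash)→2680, (C,nl_idx)→4120, (C,merge)→4300, (B,hash)→6600, (B,merge)→7080, (C,nl)→16120 …(+1); best=2680 via (C,hash)
  {ABCD}: card=1920; try (C,hash)→5560, (A,hash)→9040, (C,nl_idx)→9160, (C,merge)→9580, (A,nl_idx)→13240, (A,merge)→16240 …(+2); best=5560 via (C,hash)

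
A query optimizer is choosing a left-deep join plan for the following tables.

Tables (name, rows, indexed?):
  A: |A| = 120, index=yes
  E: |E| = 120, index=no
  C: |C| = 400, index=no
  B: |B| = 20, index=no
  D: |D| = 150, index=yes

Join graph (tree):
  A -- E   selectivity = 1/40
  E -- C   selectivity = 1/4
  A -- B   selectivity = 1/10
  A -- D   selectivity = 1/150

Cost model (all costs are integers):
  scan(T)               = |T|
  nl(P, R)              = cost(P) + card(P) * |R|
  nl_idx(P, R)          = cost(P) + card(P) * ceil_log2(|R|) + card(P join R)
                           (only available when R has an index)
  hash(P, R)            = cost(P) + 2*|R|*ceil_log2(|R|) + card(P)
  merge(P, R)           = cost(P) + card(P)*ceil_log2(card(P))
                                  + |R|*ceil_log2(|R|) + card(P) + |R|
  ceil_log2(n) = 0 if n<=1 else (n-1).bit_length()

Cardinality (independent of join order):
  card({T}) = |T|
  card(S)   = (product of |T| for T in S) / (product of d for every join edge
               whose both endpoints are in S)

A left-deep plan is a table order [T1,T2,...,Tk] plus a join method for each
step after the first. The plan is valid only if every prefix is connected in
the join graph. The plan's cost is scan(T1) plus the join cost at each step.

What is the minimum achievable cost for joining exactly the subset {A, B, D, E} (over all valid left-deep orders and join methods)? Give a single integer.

3440

Selinger DP over subsets of {A,B,D,E}:
  {A}: scan cost=120, card=120
  {E}: scan cost=120, card=120
  {B}: scan cost=20, card=20
  {D}: scan cost=150, card=150
  {AE}: card=360; try (A,nl_idx)→1320, (E,hash)→1920, (A,hash)→1920, (E,merge)→2040, (A,merge)→2040, (E,nl)→14520 …(+1); best=1320 via (A,nl_idx)
  {AB}: card=240; try (A,nl_idx)→400, (B,hash)→440, (A,merge)→1100, (B,merge)→1200, (A,hash)→1720, (A,nl)→2420 …(+1); best=400 via (A,nl_idx)
  {AD}: card=120; try (D,nl_idx)→1200, (A,nl_idx)→1320, (A,hash)→1980, (D,merge)→2430, (A,merge)→2460, (D,hash)→2640 …(+2); best=1200 via (D,nl_idx)
  {ABE}: card=720; try (B,hash)→1880, (E,hash)→2320, (E,merge)→3520, (B,merge)→5040, (B,nl)→8520, (E,nl)→29200; best=1880 via (B,hash)
  {ADE}: card=360; try (E,hash)→3000, (E,merge)→3120, (D,hash)→4080, (D,nl_idx)→4560, (D,merge)→6270, (E,nl)→15600 …(+1); best=3000 via (E,hash)
  {ABD}: card=240; try (B,hash)→1520, (B,merge)→2280, (D,nl_idx)→2560, (D,hash)→3040, (B,nl)→3600, (D,merge)→3910 …(+1); best=1520 via (B,hash)
  {ABDE}: card=720; try (E,hash)→3440, (B,hash)→3560, (E,merge)→4640, (D,hash)→5000, (B,merge)→6720, (D,nl_idx)→8360 …(+4); best=3440 via (E,hash)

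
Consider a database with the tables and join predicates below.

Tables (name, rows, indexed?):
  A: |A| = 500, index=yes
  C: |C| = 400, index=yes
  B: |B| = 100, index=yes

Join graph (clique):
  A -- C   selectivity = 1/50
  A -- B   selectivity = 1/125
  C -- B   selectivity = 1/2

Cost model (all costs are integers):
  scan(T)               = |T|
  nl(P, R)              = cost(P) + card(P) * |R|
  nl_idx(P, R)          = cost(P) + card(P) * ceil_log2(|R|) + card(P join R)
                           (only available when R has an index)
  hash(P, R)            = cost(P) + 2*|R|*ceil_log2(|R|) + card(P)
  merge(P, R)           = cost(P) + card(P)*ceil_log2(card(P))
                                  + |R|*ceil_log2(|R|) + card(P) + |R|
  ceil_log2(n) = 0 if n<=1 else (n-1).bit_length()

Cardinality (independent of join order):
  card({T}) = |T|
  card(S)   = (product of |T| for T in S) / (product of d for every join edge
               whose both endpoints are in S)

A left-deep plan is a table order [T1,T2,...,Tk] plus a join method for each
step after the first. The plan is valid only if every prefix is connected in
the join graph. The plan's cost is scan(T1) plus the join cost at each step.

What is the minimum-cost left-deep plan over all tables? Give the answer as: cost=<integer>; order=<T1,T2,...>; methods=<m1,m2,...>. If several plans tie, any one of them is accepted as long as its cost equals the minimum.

cost=6600; order=B,A,C; methods=nl_idx,nl_idx

Selinger DP (subsets sized 1..n):
  {A}: scan cost=500, card=500
  {C}: scan cost=400, card=400
  {B}: scan cost=100, card=100
  {AC}: card=4000; try (A,nl_idx)→8000, (C,hash)→8200, (C,nl_idx)→9000, (A,merge)→9400, (C,merge)→9500, (A,hash)→9800 …(+2); best=8000 via (A,nl_idx)
  {AB}: card=400; try (A,nl_idx)→1400, (B,hash)→2400, (B,nl_idx)→4400, (A,merge)→5900, (B,merge)→6300, (A,hash)→9200 …(+2); best=1400 via (A,nl_idx)
  {BC}: card=20000; try (B,hash)→2200, (C,merge)→4900, (B,merge)→5200, (C,hash)→7400, (C,nl_idx)→21000, (B,nl_idx)→23200 …(+2); best=2200 via (B,hash)
  {ABC}: card=1600; try (C,nl_idx)→6600, (C,hash)→9000, (C,merge)→9400, (B,hash)→13400, (A,hash)→31200, (B,nl_idx)→37600 …(+6); best=6600 via (C,nl_idx)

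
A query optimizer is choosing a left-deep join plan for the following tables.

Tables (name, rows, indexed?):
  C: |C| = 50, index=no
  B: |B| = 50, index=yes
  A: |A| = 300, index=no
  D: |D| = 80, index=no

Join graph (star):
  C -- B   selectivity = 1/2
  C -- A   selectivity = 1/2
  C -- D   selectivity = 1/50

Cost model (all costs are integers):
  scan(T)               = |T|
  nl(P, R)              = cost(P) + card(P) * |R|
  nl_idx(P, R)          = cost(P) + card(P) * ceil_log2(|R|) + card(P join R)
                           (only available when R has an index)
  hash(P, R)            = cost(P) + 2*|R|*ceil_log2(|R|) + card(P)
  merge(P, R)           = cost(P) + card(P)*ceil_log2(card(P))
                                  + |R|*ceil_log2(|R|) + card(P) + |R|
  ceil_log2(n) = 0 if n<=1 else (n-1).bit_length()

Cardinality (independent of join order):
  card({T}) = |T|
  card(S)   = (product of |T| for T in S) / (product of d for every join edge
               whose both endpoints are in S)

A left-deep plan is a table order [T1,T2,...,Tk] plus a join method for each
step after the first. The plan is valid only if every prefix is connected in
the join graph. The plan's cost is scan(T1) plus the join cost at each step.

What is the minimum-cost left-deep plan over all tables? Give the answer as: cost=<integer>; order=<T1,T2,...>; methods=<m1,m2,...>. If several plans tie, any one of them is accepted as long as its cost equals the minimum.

Selinger DP (subsets sized 1..n):
  {C}: scan cost=50, card=50
  {B}: scan cost=50, card=50
  {A}: scan cost=300, card=300
  {D}: scan cost=80, card=80
  {BC}: card=1250; try (C,hash)→700, (B,hash)→700, (C,merge)→750, (B,merge)→750, (B,nl_idx)→1600, (C,nl)→2550 …(+1); best=700 via (C,hash)
  {AC}: card=7500; try (C,hash)→1200, (A,merge)→3400, (C,merge)→3650, (A,hash)→5500, (A,nl)→15050, (C,nl)→15300; best=1200 via (C,hash)
  {CD}: card=80; try (C,hash)→760, (D,merge)→1040, (C,merge)→1070, (D,hash)→1220, (D,nl)→4050, (C,nl)→4080; best=760 via (C,hash)
  {ABC}: card=187500; try (A,hash)→7350, (B,hash)→9300, (A,merge)→18700, (B,merge)→106550, (B,nl_idx)→233700, (A,nl)→375700 …(+1); best=7350 via (A,hash)
  {BCD}: card=2000; try (B,hash)→1440, (B,merge)→1750, (D,hash)→3070, (B,nl_idx)→3240, (B,nl)→4760, (D,merge)→16340 …(+1); best=1440 via (B,hash)
  {ACD}: card=12000; try (A,merge)→4400, (A,hash)→6240, (D,hash)→9820, (A,nl)→24760, (D,merge)→106840, (D,nl)→601200; best=4400 via (A,merge)
  {ABCD}: card=300000; try (A,hash)→8840, (B,hash)→17000, (A,merge)→28440, (B,merge)→184750, (D,hash)→195970, (B,nl_idx)→376400 …(+4); best=8840 via (A,hash)

cost=8840; order=D,C,B,A; methods=hash,hash,hash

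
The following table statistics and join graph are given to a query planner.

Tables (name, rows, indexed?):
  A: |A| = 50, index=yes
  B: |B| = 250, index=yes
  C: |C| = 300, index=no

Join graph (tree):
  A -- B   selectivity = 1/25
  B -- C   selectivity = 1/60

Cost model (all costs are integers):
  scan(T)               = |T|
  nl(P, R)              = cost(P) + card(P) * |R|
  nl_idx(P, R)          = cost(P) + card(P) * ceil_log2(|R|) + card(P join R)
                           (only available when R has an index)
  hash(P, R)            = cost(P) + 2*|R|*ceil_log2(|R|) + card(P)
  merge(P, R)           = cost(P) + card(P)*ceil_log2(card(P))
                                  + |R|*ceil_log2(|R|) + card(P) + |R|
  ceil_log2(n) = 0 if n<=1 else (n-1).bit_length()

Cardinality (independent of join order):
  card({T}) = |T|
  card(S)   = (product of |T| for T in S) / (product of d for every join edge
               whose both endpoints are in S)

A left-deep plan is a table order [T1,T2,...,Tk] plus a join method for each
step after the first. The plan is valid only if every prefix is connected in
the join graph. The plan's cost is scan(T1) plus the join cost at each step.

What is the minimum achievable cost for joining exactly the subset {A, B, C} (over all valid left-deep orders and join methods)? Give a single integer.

5800

Selinger DP over subsets of {A,B,C}:
  {A}: scan cost=50, card=50
  {B}: scan cost=250, card=250
  {C}: scan cost=300, card=300
  {AB}: card=500; try (B,nl_idx)→950, (A,hash)→1100, (A,nl_idx)→2250, (B,merge)→2650, (A,merge)→2850, (B,hash)→4100 …(+2); best=950 via (B,nl_idx)
  {BC}: card=1250; try (B,nl_idx)→3950, (B,hash)→4600, (C,merge)→5500, (B,merge)→5550, (C,hash)→5900, (C,nl)→75250 …(+1); best=3950 via (B,nl_idx)
  {ABC}: card=2500; try (A,hash)→5800, (C,hash)→6850, (C,merge)→8950, (A,nl_idx)→13950, (A,merge)→19300, (A,nl)→66450 …(+1); best=5800 via (A,hash)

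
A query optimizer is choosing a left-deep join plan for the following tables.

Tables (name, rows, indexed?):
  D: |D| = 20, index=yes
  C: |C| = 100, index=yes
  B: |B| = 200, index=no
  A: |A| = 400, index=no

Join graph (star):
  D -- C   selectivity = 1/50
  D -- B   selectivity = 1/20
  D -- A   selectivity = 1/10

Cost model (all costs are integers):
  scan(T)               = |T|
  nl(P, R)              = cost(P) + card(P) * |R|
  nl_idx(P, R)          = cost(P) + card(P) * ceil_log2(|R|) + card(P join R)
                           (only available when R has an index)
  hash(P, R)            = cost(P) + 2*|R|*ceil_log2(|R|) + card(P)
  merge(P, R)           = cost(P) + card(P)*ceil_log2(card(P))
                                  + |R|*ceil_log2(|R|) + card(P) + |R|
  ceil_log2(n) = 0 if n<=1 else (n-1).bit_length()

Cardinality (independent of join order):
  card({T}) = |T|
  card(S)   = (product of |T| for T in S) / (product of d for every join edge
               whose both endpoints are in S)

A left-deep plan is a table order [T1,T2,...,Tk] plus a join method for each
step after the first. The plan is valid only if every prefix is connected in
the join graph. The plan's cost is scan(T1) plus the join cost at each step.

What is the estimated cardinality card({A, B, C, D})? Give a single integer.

Tables in S: A(400), B(200), C(100), D(20)
Edges inside S: D-C(d=50), D-B(d=20), D-A(d=10)
numerator = 400 * 200 * 100 * 20 = 160000000
denominator = 50 * 20 * 10 = 10000
card(S) = 160000000 / 10000 = 16000

16000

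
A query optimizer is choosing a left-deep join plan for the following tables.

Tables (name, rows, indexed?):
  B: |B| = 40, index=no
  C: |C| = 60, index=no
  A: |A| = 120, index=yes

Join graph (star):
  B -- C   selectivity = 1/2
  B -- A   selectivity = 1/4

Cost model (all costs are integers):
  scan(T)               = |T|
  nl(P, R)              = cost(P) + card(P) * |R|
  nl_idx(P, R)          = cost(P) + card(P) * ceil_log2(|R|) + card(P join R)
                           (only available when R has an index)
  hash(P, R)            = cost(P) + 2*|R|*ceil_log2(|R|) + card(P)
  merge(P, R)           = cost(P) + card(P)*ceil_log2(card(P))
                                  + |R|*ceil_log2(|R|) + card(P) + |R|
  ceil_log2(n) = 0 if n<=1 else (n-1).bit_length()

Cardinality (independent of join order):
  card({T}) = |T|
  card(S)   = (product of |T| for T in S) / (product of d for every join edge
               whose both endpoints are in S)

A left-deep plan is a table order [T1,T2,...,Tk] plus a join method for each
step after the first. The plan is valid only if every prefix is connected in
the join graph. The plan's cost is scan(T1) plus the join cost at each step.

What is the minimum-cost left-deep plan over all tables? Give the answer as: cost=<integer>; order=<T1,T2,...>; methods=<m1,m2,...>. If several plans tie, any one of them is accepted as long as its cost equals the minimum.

cost=2640; order=A,B,C; methods=hash,hash

Selinger DP (subsets sized 1..n):
  {B}: scan cost=40, card=40
  {C}: scan cost=60, card=60
  {A}: scan cost=120, card=120
  {BC}: card=1200; try (B,hash)→600, (C,merge)→740, (B,merge)→760, (C,hash)→800, (C,nl)→2440, (B,nl)→2460; best=600 via (B,hash)
  {AB}: card=1200; try (B,hash)→720, (A,merge)→1280, (B,merge)→1360, (A,nl_idx)→1520, (A,hash)→1760, (A,nl)→4840 …(+1); best=720 via (B,hash)
  {ABC}: card=36000; try (C,hash)→2640, (A,hash)→3480, (C,merge)→15540, (A,merge)→15960, (A,nl_idx)→45000, (C,nl)→72720 …(+1); best=2640 via (C,hash)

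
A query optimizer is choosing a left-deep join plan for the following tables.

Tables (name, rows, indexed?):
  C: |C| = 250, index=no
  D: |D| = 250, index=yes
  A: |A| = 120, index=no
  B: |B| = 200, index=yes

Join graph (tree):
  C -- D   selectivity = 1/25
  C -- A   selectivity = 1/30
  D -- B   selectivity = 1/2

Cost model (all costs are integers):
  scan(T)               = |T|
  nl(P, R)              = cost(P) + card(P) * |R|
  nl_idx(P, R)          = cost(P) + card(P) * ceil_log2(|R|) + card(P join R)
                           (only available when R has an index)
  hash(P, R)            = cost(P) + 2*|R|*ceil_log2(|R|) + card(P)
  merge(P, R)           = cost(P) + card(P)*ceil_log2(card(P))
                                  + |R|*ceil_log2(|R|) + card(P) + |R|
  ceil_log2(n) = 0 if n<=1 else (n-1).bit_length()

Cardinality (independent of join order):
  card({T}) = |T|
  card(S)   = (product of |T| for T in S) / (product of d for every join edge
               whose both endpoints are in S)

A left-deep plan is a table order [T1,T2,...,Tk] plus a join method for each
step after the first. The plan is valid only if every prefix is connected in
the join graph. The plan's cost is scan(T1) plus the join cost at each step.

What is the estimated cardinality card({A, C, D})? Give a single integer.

10000

Tables in S: A(120), C(250), D(250)
Edges inside S: C-D(d=25), C-A(d=30)
numerator = 120 * 250 * 250 = 7500000
denominator = 25 * 30 = 750
card(S) = 7500000 / 750 = 10000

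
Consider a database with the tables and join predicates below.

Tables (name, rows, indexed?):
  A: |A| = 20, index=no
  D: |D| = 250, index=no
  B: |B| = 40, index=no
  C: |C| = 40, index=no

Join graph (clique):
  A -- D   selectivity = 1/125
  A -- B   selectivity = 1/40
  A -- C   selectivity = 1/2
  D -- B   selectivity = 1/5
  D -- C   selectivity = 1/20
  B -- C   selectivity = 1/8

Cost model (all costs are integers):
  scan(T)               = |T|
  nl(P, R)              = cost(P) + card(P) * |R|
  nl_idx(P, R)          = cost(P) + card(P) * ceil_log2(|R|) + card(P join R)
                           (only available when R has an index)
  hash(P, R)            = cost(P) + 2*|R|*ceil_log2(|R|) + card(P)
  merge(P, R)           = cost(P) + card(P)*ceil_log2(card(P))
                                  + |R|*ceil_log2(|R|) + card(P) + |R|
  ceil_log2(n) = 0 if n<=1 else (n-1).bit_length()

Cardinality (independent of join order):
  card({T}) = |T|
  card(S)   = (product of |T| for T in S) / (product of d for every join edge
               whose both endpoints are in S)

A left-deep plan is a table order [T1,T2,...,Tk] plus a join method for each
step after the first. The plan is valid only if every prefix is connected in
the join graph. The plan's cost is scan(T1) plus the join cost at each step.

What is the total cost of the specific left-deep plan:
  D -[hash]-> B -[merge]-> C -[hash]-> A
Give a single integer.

25960

step 1: scan D: cost=250, card=250
step 2: join B via hash
    card(P join B) = 250*40/(5) = 2000
    cost = 250 + 2*40*6 + 250 = 980
step 3: join C via merge
    card(P join C) = 2000*40/(20*8) = 500
    cost = 980 + 2000*11 + 40*6 + 2000 + 40 = 25260
step 4: join A via hash
    card(P join A) = 500*20/(125*40*2) = 1
    cost = 25260 + 2*20*5 + 500 = 25960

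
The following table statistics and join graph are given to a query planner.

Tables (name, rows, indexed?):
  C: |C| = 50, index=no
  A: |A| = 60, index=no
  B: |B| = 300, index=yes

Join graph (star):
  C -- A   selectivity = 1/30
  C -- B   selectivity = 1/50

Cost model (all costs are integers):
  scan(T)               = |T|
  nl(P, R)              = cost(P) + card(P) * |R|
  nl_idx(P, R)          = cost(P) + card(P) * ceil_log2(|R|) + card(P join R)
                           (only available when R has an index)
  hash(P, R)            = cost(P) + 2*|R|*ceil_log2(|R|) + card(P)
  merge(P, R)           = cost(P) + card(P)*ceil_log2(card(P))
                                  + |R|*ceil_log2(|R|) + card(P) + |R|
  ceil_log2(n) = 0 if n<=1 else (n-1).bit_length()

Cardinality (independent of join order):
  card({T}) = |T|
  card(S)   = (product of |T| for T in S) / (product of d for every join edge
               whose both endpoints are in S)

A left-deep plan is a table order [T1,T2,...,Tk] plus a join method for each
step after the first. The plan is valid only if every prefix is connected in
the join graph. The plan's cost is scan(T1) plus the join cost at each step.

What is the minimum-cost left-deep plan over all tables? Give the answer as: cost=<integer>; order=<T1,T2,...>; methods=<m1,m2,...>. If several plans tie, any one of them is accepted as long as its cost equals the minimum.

Selinger DP (subsets sized 1..n):
  {C}: scan cost=50, card=50
  {A}: scan cost=60, card=60
  {B}: scan cost=300, card=300
  {AC}: card=100; try (C,hash)→720, (A,hash)→820, (A,merge)→820, (C,merge)→830, (A,nl)→3050, (C,nl)→3060; best=720 via (C,hash)
  {BC}: card=300; try (B,nl_idx)→800, (C,hash)→1200, (B,merge)→3400, (C,merge)→3650, (B,hash)→5500, (B,nl)→15050 …(+1); best=800 via (B,nl_idx)
  {ABC}: card=600; try (A,hash)→1820, (B,nl_idx)→2220, (A,merge)→4220, (B,merge)→4520, (B,hash)→6220, (A,nl)→18800 …(+1); best=1820 via (A,hash)

cost=1820; order=C,B,A; methods=nl_idx,hash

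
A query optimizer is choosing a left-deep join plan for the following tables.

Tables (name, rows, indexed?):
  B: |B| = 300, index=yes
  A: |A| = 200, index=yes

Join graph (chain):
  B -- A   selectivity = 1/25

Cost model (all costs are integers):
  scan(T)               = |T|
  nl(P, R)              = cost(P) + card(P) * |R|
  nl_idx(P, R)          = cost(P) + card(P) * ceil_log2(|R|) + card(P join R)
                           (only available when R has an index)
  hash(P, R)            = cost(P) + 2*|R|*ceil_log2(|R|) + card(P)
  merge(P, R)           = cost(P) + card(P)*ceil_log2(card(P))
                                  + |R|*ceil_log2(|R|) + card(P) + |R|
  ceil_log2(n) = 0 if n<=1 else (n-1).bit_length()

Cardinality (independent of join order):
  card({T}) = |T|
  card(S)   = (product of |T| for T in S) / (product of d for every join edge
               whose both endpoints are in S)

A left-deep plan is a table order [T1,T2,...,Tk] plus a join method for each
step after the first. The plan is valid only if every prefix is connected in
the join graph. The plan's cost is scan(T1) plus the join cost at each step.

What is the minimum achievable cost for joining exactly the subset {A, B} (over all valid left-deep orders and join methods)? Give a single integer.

3800

Selinger DP over subsets of {A,B}:
  {B}: scan cost=300, card=300
  {A}: scan cost=200, card=200
  {AB}: card=2400; try (A,hash)→3800, (B,nl_idx)→4400, (B,merge)→5000, (A,merge)→5100, (A,nl_idx)→5100, (B,hash)→5800 …(+2); best=3800 via (A,hash)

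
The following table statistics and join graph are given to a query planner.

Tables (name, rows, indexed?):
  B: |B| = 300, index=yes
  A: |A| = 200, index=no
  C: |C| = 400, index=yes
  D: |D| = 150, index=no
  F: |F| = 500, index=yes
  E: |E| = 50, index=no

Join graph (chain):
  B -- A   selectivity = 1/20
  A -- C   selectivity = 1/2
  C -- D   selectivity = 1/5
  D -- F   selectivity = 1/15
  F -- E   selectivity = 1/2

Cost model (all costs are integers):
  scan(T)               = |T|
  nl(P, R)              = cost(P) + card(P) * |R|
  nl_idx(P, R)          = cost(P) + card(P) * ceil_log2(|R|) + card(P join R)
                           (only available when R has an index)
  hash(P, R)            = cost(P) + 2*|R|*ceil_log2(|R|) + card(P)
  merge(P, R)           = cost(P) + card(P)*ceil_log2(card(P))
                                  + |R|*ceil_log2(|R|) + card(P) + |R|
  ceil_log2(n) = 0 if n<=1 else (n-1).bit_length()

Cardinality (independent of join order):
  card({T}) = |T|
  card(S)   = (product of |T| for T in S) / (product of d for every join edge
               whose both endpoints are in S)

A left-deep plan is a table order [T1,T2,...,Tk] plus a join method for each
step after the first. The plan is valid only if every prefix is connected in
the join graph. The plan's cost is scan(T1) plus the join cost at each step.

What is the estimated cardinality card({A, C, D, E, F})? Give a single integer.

Tables in S: A(200), C(400), D(150), E(50), F(500)
Edges inside S: A-C(d=2), C-D(d=5), D-F(d=15), F-E(d=2)
numerator = 200 * 400 * 150 * 50 * 500 = 300000000000
denominator = 2 * 5 * 15 * 2 = 300
card(S) = 300000000000 / 300 = 1000000000

1000000000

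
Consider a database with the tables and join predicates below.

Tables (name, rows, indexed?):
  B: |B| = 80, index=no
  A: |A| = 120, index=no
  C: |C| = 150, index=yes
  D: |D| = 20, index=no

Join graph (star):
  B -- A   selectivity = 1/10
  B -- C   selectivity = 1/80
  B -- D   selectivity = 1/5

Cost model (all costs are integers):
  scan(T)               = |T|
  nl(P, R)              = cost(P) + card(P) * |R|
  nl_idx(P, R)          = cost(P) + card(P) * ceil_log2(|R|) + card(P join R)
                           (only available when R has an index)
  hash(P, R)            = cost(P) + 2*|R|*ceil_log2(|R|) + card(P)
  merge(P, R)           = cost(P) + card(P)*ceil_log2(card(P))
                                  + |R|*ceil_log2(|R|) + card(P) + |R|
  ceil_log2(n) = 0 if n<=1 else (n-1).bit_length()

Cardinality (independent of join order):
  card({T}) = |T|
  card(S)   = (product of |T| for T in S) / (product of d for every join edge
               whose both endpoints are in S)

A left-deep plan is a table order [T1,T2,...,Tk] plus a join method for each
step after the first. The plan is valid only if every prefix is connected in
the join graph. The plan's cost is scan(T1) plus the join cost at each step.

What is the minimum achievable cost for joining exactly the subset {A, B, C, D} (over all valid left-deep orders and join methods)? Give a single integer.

Selinger DP over subsets of {A,B,C,D}:
  {B}: scan cost=80, card=80
  {A}: scan cost=120, card=120
  {C}: scan cost=150, card=150
  {D}: scan cost=20, card=20
  {AB}: card=960; try (B,hash)→1360, (A,merge)→1680, (B,merge)→1720, (A,hash)→1840, (A,nl)→9680, (B,nl)→9720; best=1360 via (B,hash)
  {BC}: card=150; try (C,nl_idx)→870, (B,hash)→1420, (C,merge)→2070, (B,merge)→2140, (C,hash)→2560, (C,nl)→12080 …(+1); best=870 via (C,nl_idx)
  {BD}: card=320; try (D,hash)→360, (B,merge)→780, (D,merge)→840, (B,hash)→1160, (B,nl)→1620, (D,nl)→1680; best=360 via (D,hash)
  {ABC}: card=1800; try (A,hash)→2700, (A,merge)→3180, (C,hash)→4720, (C,nl_idx)→10840, (C,merge)→13270, (A,nl)→18870 …(+1); best=2700 via (A,hash)
  {ABD}: card=3840; try (A,hash)→2360, (D,hash)→2520, (A,merge)→4520, (D,merge)→12040, (D,nl)→20560, (A,nl)→38760; best=2360 via (A,hash)
  {BCD}: card=600; try (D,hash)→1220, (D,merge)→2340, (C,hash)→3080, (C,nl_idx)→3520, (D,nl)→3870, (C,merge)→4910 …(+1); best=1220 via (D,hash)
  {ABCD}: card=7200; try (A,hash)→3500, (D,hash)→4700, (C,hash)→8600, (A,merge)→8780, (D,merge)→24420, (D,nl)→38700 …(+4); best=3500 via (A,hash)

3500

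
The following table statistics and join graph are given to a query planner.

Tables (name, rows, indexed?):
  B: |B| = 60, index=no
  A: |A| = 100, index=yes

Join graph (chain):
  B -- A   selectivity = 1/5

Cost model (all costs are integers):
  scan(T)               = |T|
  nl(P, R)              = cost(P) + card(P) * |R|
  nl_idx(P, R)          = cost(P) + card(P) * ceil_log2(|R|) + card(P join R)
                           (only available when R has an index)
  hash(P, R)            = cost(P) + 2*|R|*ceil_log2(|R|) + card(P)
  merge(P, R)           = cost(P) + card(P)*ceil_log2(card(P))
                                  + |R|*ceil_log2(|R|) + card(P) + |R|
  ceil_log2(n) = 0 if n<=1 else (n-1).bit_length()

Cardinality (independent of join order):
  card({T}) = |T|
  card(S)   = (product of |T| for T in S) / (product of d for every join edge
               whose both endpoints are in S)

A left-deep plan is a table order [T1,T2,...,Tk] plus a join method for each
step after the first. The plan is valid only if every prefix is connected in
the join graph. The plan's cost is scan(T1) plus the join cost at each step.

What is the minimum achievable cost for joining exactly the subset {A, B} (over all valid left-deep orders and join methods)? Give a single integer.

Selinger DP over subsets of {A,B}:
  {B}: scan cost=60, card=60
  {A}: scan cost=100, card=100
  {AB}: card=1200; try (B,hash)→920, (A,merge)→1280, (B,merge)→1320, (A,hash)→1520, (A,nl_idx)→1680, (A,nl)→6060 …(+1); best=920 via (B,hash)

920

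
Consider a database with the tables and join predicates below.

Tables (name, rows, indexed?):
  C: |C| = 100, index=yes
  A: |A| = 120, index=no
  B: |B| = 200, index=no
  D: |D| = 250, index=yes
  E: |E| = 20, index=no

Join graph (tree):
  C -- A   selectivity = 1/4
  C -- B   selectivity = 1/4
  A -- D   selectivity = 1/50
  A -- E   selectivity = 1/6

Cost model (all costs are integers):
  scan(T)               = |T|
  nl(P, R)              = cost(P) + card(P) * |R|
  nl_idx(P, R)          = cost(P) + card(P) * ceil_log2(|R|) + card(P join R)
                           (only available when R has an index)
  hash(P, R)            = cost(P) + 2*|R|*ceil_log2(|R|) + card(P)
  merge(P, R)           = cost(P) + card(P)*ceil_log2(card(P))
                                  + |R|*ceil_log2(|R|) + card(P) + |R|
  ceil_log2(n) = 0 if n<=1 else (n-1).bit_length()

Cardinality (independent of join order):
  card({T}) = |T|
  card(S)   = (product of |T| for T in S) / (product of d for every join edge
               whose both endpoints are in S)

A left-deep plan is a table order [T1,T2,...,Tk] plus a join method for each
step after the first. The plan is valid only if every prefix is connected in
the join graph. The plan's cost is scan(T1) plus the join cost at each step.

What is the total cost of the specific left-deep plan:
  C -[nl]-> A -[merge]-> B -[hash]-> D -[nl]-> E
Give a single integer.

15206900

step 1: scan C: cost=100, card=100
step 2: join A via nl
    card(P join A) = 100*120/(4) = 3000
    cost = 100 + 100*120 = 12100
step 3: join B via merge
    card(P join B) = 3000*200/(4) = 150000
    cost = 12100 + 3000*12 + 200*8 + 3000 + 200 = 52900
step 4: join D via hash
    card(P join D) = 150000*250/(50) = 750000
    cost = 52900 + 2*250*8 + 150000 = 206900
step 5: join E via nl
    card(P join E) = 750000*20/(6) = 2500000
    cost = 206900 + 750000*20 = 15206900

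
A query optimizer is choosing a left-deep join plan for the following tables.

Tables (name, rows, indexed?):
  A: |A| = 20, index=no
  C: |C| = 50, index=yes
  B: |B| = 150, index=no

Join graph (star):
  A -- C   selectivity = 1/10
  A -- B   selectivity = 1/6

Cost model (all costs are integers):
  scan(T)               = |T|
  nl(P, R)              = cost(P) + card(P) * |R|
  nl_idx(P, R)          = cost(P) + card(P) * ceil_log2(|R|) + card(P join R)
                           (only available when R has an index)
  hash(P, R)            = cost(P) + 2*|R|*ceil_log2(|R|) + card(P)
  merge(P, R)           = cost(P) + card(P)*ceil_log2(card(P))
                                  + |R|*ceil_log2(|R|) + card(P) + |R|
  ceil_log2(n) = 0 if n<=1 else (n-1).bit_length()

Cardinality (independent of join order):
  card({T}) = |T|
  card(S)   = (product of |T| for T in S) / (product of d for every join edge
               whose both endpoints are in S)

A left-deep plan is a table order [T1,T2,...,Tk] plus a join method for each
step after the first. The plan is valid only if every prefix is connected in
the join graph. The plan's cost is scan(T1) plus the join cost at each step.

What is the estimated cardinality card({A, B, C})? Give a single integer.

Tables in S: A(20), B(150), C(50)
Edges inside S: A-C(d=10), A-B(d=6)
numerator = 20 * 150 * 50 = 150000
denominator = 10 * 6 = 60
card(S) = 150000 / 60 = 2500

2500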